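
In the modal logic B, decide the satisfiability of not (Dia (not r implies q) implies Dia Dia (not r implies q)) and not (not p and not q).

1. not (Dia (not r implies q) implies Dia Dia (not r implies q)) and not (not p and not q), u
2. not (Dia (not r implies q) implies Dia Dia (not r implies q)), u
3. not (not p and not q), u
4. Dia (not r implies q), u
5. not Dia Dia (not r implies q), u
6. not Dia (not r implies q), u
7. not (not r implies q), u
8. not r, u
9. not q, u
10. p, u
11. not r implies q, v
12. not Dia (not r implies q), v
13. not (not r implies q), v
14. not r, v
15. not q, v
16. q, v
Accessibility: uRu, uRv, vRu, vRv
Branch closes: q and not q both at v.
All branches of the tableau close; one closing branch shown above.

Unsatisfiable (every branch closes)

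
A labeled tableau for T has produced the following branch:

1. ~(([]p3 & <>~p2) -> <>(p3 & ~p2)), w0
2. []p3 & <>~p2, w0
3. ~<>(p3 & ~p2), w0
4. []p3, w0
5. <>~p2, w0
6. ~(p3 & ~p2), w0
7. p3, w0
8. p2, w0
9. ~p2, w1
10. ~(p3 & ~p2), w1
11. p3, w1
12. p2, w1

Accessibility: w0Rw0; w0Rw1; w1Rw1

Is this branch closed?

Both p2 and ~p2 appear at w1.

Yes, closed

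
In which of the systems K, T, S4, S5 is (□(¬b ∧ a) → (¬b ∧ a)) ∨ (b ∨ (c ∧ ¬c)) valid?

T, S4, S5

K-tableau for the negation ¬((□(¬b ∧ a) → (¬b ∧ a)) ∨ (b ∨ (c ∧ ¬c))):
1. ¬((□(¬b ∧ a) → (¬b ∧ a)) ∨ (b ∨ (c ∧ ¬c))), 0
2. ¬(□(¬b ∧ a) → (¬b ∧ a)), 0
3. ¬(b ∨ (c ∧ ¬c)), 0
4. □(¬b ∧ a), 0
5. ¬(¬b ∧ a), 0
6. ¬b, 0
7. ¬(c ∧ ¬c), 0
8. ¬a, 0
9. c, 0
Complete open branch: countermodel on a K-frame, so not valid in K.
T-tableau for the negation ¬((□(¬b ∧ a) → (¬b ∧ a)) ∨ (b ∨ (c ∧ ¬c))):
1. ¬((□(¬b ∧ a) → (¬b ∧ a)) ∨ (b ∨ (c ∧ ¬c))), 0
2. ¬(□(¬b ∧ a) → (¬b ∧ a)), 0
3. ¬(b ∨ (c ∧ ¬c)), 0
4. □(¬b ∧ a), 0
5. ¬(¬b ∧ a), 0
6. ¬b, 0
7. ¬(c ∧ ¬c), 0
8. ¬b ∧ a, 0
9. a, 0
10. ¬a, 0
Accessibility: 0R0
Branch closes: a and ¬a both at 0.
Every branch closes (one shown): valid in T, hence also in S4, S5 (every theorem of T is a theorem of S4 and S5).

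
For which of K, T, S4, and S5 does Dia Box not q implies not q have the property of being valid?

S5-tableau for the negation not (Dia Box not q implies not q):
1. not (Dia Box not q implies not q), w0
2. Dia Box not q, w0   [neg-implies-rule on 1]
3. q, w0   [neg-implies-rule on 1]
4. Box not q, w1   [Dia-rule on 2: fresh world w1, w0Rw1]
5. not q, w0   [Box-rule on 4 via w1Rw0]
Accessibility: w0Rw0, w0Rw1, w1Rw0, w1Rw1
Branch closes: q and not q both at w0.
Every branch closes (one shown): valid in S5.
S4-tableau for the negation not (Dia Box not q implies not q):
1. not (Dia Box not q implies not q), w0
2. Dia Box not q, w0   [neg-implies-rule on 1]
3. q, w0   [neg-implies-rule on 1]
4. Box not q, w1   [Dia-rule on 2: fresh world w1, w0Rw1]
5. not q, w1   [Box-rule on 4 via w1Rw1]
Accessibility: w0Rw0, w0Rw1, w1Rw1
Complete open branch: countermodel on an S4-frame, so not valid in S4, nor in K, T (the same frame is also a K-frame and a T-frame).

S5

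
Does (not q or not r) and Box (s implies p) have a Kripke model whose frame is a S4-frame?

1. (not q or not r) and Box (s implies p), 0
2. not q or not r, 0   [and-rule on 1]
3. Box (s implies p), 0   [and-rule on 1]
4. s implies p, 0   [Box-rule on 3 via 0R0]
5. not r, 0   [or-rule on 2 (branches; this branch)]
6. p, 0   [implies-rule on 4 (branches; this branch)]
Accessibility: 0R0

Satisfiable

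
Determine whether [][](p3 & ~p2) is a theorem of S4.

Invalid (countermodel exists)

Tableau for the negation ~[][](p3 & ~p2):
1. ~[][](p3 & ~p2), u
2. ~[](p3 & ~p2), v   [~[]-rule on 1: fresh world v, uRv]
3. ~(p3 & ~p2), w   [~[]-rule on 2: fresh world w, vRw]
4. p2, w   [~&-rule on 3 (branches; this branch)]
Accessibility: uRu, uRv, uRw, vRv, vRw, wRw
The negation has an open branch (countermodel exists).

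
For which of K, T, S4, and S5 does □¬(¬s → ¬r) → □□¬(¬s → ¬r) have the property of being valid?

S4-tableau for the negation ¬(□¬(¬s → ¬r) → □□¬(¬s → ¬r)):
1. ¬(□¬(¬s → ¬r) → □□¬(¬s → ¬r)), w0
2. □¬(¬s → ¬r), w0
3. ¬□□¬(¬s → ¬r), w0
4. ¬(¬s → ¬r), w0
5. ¬s, w0
6. r, w0
7. ¬□¬(¬s → ¬r), w1
8. ¬(¬s → ¬r), w1
9. ¬s, w1
10. r, w1
11. ¬s → ¬r, w2
12. ¬(¬s → ¬r), w2
13. ¬s, w2
14. r, w2
15. ¬r, w2
Accessibility: w0Rw0, w0Rw1, w0Rw2, w1Rw1, w1Rw2, w2Rw2
Branch closes: r and ¬r both at w2.
Every branch closes (one shown): valid in S4, hence also in S5 (every theorem of S4 is a theorem of S5).
T-tableau for the negation ¬(□¬(¬s → ¬r) → □□¬(¬s → ¬r)):
1. ¬(□¬(¬s → ¬r) → □□¬(¬s → ¬r)), w0
2. □¬(¬s → ¬r), w0
3. ¬□□¬(¬s → ¬r), w0
4. ¬(¬s → ¬r), w0
5. ¬s, w0
6. r, w0
7. ¬□¬(¬s → ¬r), w1
8. ¬(¬s → ¬r), w1
9. ¬s, w1
10. r, w1
11. ¬s → ¬r, w2
12. ¬r, w2
Accessibility: w0Rw0, w0Rw1, w1Rw1, w1Rw2, w2Rw2
Complete open branch: countermodel on a T-frame, so not valid in T, nor in K (the same frame is also a K-frame).

S4, S5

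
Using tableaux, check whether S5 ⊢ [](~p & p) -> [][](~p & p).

Yes, valid

Tableau for the negation ~([](~p & p) -> [][](~p & p)):
1. ~([](~p & p) -> [][](~p & p)), w0
2. [](~p & p), w0   [~->-rule on 1]
3. ~[][](~p & p), w0   [~->-rule on 1]
4. ~p & p, w0   [[]-rule on 2 via w0Rw0]
5. ~p, w0   [&-rule on 4]
6. p, w0   [&-rule on 4]
Accessibility: w0Rw0
Branch closes: p and ~p both at w0.
All branches of the negation close; one closing branch shown above.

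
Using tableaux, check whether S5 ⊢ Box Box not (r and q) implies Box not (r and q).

Valid

Tableau for the negation not (Box Box not (r and q) implies Box not (r and q)):
1. not (Box Box not (r and q) implies Box not (r and q)), 0
2. Box Box not (r and q), 0   [neg-implies-rule on 1]
3. not Box not (r and q), 0   [neg-implies-rule on 1]
4. Box not (r and q), 0   [Box-rule on 2 via 0R0]
5. not (r and q), 0   [Box-rule on 4 via 0R0]
6. not q, 0   [neg-and-rule on 5 (branches; this branch)]
7. r and q, 1   [neg-Box-rule on 3: fresh world 1, 0R1]
8. r, 1   [and-rule on 7]
9. q, 1   [and-rule on 7]
10. Box not (r and q), 1   [Box-rule on 2 via 0R1]
11. not (r and q), 1   [Box-rule on 4 via 0R1]
12. not q, 1   [neg-and-rule on 11 (branches; this branch)]
Accessibility: 0R0, 0R1, 1R0, 1R1
Branch closes: q and not q both at 1.
Every branch of the negation's tableau closes; the branch above is one of them.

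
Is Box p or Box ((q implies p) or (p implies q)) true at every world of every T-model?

Tableau for the negation not (Box p or Box ((q implies p) or (p implies q))):
1. not (Box p or Box ((q implies p) or (p implies q))), 0
2. not Box p, 0
3. not Box ((q implies p) or (p implies q)), 0
4. not p, 1
5. not ((q implies p) or (p implies q)), 2
6. not (q implies p), 2
7. not (p implies q), 2
8. q, 2
9. not p, 2
10. p, 2
11. not q, 2
Accessibility: 0R0, 0R1, 0R2, 1R1, 2R2
Branch closes: p and not p both at 2.
All branches of the negation close; one closing branch shown above.

Yes, valid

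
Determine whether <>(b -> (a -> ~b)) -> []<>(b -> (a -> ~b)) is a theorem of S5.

Yes, valid

Tableau for the negation ~(<>(b -> (a -> ~b)) -> []<>(b -> (a -> ~b))):
1. ~(<>(b -> (a -> ~b)) -> []<>(b -> (a -> ~b))), u
2. <>(b -> (a -> ~b)), u
3. ~[]<>(b -> (a -> ~b)), u
4. b -> (a -> ~b), v
5. a -> ~b, v
6. ~a, v
7. ~<>(b -> (a -> ~b)), w
8. ~(b -> (a -> ~b)), u
9. b, u
10. ~(a -> ~b), u
11. a, u
12. ~(b -> (a -> ~b)), v
13. b, v
14. ~(a -> ~b), v
15. a, v
Accessibility: uRu, uRv, uRw, vRu, vRv, vRw, wRu, wRv, wRw
Branch closes: a and ~a both at v.
All branches of the negation close; one closing branch shown above.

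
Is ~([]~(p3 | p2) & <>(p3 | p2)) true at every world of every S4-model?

Tableau for the negation []~(p3 | p2) & <>(p3 | p2):
1. []~(p3 | p2) & <>(p3 | p2), w0
2. []~(p3 | p2), w0
3. <>(p3 | p2), w0
4. ~(p3 | p2), w0
5. ~p3, w0
6. ~p2, w0
7. p3 | p2, w1
8. ~(p3 | p2), w1
9. ~p3, w1
10. ~p2, w1
11. p2, w1
Accessibility: w0Rw0, w0Rw1, w1Rw1
Branch closes: p2 and ~p2 both at w1.
All branches of the negation close; one closing branch shown above.

Valid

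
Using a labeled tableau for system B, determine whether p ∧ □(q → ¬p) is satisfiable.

Satisfiable (open branch found)

1. p ∧ □(q → ¬p), w0
2. p, w0
3. □(q → ¬p), w0
4. q → ¬p, w0
5. ¬q, w0
Accessibility: w0Rw0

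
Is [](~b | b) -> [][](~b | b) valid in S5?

Valid in S5

Tableau for the negation ~([](~b | b) -> [][](~b | b)):
1. ~([](~b | b) -> [][](~b | b)), 0
2. [](~b | b), 0
3. ~[][](~b | b), 0
4. ~b | b, 0
5. b, 0
6. ~[](~b | b), 1
7. ~b | b, 1
8. b, 1
9. ~(~b | b), 2
10. b, 2
11. ~b, 2
Accessibility: 0R0, 0R1, 0R2, 1R0, 1R1, 1R2, 2R0, 2R1, 2R2
Branch closes: b and ~b both at 2.
Every branch of the negation's tableau closes; the branch above is one of them.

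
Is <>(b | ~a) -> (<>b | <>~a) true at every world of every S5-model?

Valid in S5

Tableau for the negation ~(<>(b | ~a) -> (<>b | <>~a)):
1. ~(<>(b | ~a) -> (<>b | <>~a)), w0
2. <>(b | ~a), w0   [~->-rule on 1]
3. ~(<>b | <>~a), w0   [~->-rule on 1]
4. ~<>b, w0   [~|-rule on 3]
5. ~<>~a, w0   [~|-rule on 3]
6. ~b, w0   [~<>-rule on 4 via w0Rw0]
7. a, w0   [~<>-rule on 5 via w0Rw0]
8. b | ~a, w1   [<>-rule on 2: fresh world w1, w0Rw1]
9. ~b, w1   [~<>-rule on 4 via w0Rw1]
10. a, w1   [~<>-rule on 5 via w0Rw1]
11. ~a, w1   [|-rule on 8 (branches; this branch)]
Accessibility: w0Rw0, w0Rw1, w1Rw0, w1Rw1
Branch closes: a and ~a both at w1.
All branches of the negation close; one closing branch shown above.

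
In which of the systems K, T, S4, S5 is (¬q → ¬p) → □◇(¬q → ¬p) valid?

S5

S5-tableau for the negation ¬((¬q → ¬p) → □◇(¬q → ¬p)):
1. ¬((¬q → ¬p) → □◇(¬q → ¬p)), w0
2. ¬q → ¬p, w0
3. ¬□◇(¬q → ¬p), w0
4. ¬p, w0
5. ¬◇(¬q → ¬p), w1
6. ¬(¬q → ¬p), w0
7. ¬q, w0
8. p, w0
Accessibility: w0Rw0, w0Rw1, w1Rw0, w1Rw1
Branch closes: p and ¬p both at w0.
Every branch closes (one shown): valid in S5.
S4-tableau for the negation ¬((¬q → ¬p) → □◇(¬q → ¬p)):
1. ¬((¬q → ¬p) → □◇(¬q → ¬p)), w0
2. ¬q → ¬p, w0
3. ¬□◇(¬q → ¬p), w0
4. ¬p, w0
5. ¬◇(¬q → ¬p), w1
6. ¬(¬q → ¬p), w1
7. ¬q, w1
8. p, w1
Accessibility: w0Rw0, w0Rw1, w1Rw1
Complete open branch: countermodel on an S4-frame, so not valid in S4, nor in K, T (the same frame is also a K-frame and a T-frame).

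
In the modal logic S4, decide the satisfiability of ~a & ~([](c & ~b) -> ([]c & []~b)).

1. ~a & ~([](c & ~b) -> ([]c & []~b)), w0
2. ~a, w0
3. ~([](c & ~b) -> ([]c & []~b)), w0
4. [](c & ~b), w0
5. ~([]c & []~b), w0
6. c & ~b, w0
7. c, w0
8. ~b, w0
9. ~[]~b, w0
10. b, w1
11. c & ~b, w1
12. c, w1
13. ~b, w1
Accessibility: w0Rw0, w0Rw1, w1Rw1
Branch closes: b and ~b both at w1.
All branches of the tableau close; one closing branch shown above.

Unsatisfiable (every branch closes)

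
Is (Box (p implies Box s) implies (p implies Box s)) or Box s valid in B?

Tableau for the negation not ((Box (p implies Box s) implies (p implies Box s)) or Box s):
1. not ((Box (p implies Box s) implies (p implies Box s)) or Box s), 0
2. not (Box (p implies Box s) implies (p implies Box s)), 0
3. not Box s, 0
4. Box (p implies Box s), 0
5. not (p implies Box s), 0
6. p, 0
7. p implies Box s, 0
8. Box s, 0
9. s, 0
10. not s, 1
11. p implies Box s, 1
12. s, 1
Accessibility: 0R0, 0R1, 1R0, 1R1
Branch closes: s and not s both at 1.
All branches of the negation close; one closing branch shown above.

Valid in B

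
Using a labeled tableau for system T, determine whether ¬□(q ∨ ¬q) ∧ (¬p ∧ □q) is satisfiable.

1. ¬□(q ∨ ¬q) ∧ (¬p ∧ □q), 0
2. ¬□(q ∨ ¬q), 0
3. ¬p ∧ □q, 0
4. ¬p, 0
5. □q, 0
6. q, 0
7. ¬(q ∨ ¬q), 1
8. ¬q, 1
9. q, 1
Accessibility: 0R0, 0R1, 1R1
Branch closes: q and ¬q both at 1.
Every branch closes; the branch above is one of them.

No, unsatisfiable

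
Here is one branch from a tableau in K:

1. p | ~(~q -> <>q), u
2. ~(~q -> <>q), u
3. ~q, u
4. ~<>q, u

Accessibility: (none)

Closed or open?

Open

No atom appears with both signs at the same world.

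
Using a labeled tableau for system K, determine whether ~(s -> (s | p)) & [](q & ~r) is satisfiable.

Unsatisfiable

1. ~(s -> (s | p)) & [](q & ~r), 0
2. ~(s -> (s | p)), 0
3. [](q & ~r), 0
4. s, 0
5. ~(s | p), 0
6. ~s, 0
7. ~p, 0
Branch closes: s and ~s both at 0.
All branches of the tableau close; one closing branch shown above.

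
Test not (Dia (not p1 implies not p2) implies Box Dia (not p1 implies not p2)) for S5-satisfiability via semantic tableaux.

Unsatisfiable

1. not (Dia (not p1 implies not p2) implies Box Dia (not p1 implies not p2)), u
2. Dia (not p1 implies not p2), u
3. not Box Dia (not p1 implies not p2), u
4. not p1 implies not p2, v
5. not p2, v
6. not Dia (not p1 implies not p2), w
7. not (not p1 implies not p2), u
8. not p1, u
9. p2, u
10. not (not p1 implies not p2), v
11. not p1, v
12. p2, v
Accessibility: uRu, uRv, uRw, vRu, vRv, vRw, wRu, wRv, wRw
Branch closes: p2 and not p2 both at v.
All branches of the tableau close; one closing branch shown above.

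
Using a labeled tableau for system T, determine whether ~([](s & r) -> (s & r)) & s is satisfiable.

1. ~([](s & r) -> (s & r)) & s, u
2. ~([](s & r) -> (s & r)), u
3. s, u
4. [](s & r), u
5. ~(s & r), u
6. s & r, u
7. r, u
8. ~r, u
Accessibility: uRu
Branch closes: r and ~r both at u.
Every branch closes; the branch above is one of them.

Unsatisfiable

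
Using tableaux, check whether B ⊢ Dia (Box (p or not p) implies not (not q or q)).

Tableau for the negation not Dia (Box (p or not p) implies not (not q or q)):
1. not Dia (Box (p or not p) implies not (not q or q)), 0
2. not (Box (p or not p) implies not (not q or q)), 0
3. Box (p or not p), 0
4. not q or q, 0
5. p or not p, 0
6. q, 0
7. not p, 0
Accessibility: 0R0
The negation has an open branch (countermodel exists).

No, not valid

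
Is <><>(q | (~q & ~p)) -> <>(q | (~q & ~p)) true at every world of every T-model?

Tableau for the negation ~(<><>(q | (~q & ~p)) -> <>(q | (~q & ~p))):
1. ~(<><>(q | (~q & ~p)) -> <>(q | (~q & ~p))), u
2. <><>(q | (~q & ~p)), u   [~->-rule on 1]
3. ~<>(q | (~q & ~p)), u   [~->-rule on 1]
4. ~(q | (~q & ~p)), u   [~<>-rule on 3 via uRu]
5. ~q, u   [~|-rule on 4]
6. ~(~q & ~p), u   [~|-rule on 4]
7. p, u   [~&-rule on 6 (branches; this branch)]
8. <>(q | (~q & ~p)), v   [<>-rule on 2: fresh world v, uRv]
9. ~(q | (~q & ~p)), v   [~<>-rule on 3 via uRv]
10. ~q, v   [~|-rule on 9]
11. ~(~q & ~p), v   [~|-rule on 9]
12. p, v   [~&-rule on 11 (branches; this branch)]
13. q | (~q & ~p), w   [<>-rule on 8: fresh world w, vRw]
14. ~q & ~p, w   [|-rule on 13 (branches; this branch)]
15. ~q, w   [&-rule on 14]
16. ~p, w   [&-rule on 14]
Accessibility: uRu, uRv, vRv, vRw, wRw
The negation has an open branch (countermodel exists).

Not valid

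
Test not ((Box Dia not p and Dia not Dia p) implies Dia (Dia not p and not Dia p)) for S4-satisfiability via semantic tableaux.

1. not ((Box Dia not p and Dia not Dia p) implies Dia (Dia not p and not Dia p)), w0
2. Box Dia not p and Dia not Dia p, w0   [neg-implies-rule on 1]
3. not Dia (Dia not p and not Dia p), w0   [neg-implies-rule on 1]
4. Box Dia not p, w0   [and-rule on 2]
5. Dia not Dia p, w0   [and-rule on 2]
6. not (Dia not p and not Dia p), w0   [neg-Dia-rule on 3 via w0Rw0]
7. Dia not p, w0   [Box-rule on 4 via w0Rw0]
8. Dia p, w0   [neg-and-rule on 6 (branches; this branch)]
9. not Dia p, w1   [Dia-rule on 5: fresh world w1, w0Rw1]
10. not (Dia not p and not Dia p), w1   [neg-Dia-rule on 3 via w0Rw1]
11. Dia not p, w1   [Box-rule on 4 via w0Rw1]
12. not p, w1   [neg-Dia-rule on 9 via w1Rw1]
13. Dia p, w1   [neg-and-rule on 10 (branches; this branch)]
14. not p, w2   [Dia-rule on 7: fresh world w2, w0Rw2]
15. not (Dia not p and not Dia p), w2   [neg-Dia-rule on 3 via w0Rw2]
16. Dia not p, w2   [Box-rule on 4 via w0Rw2]
17. Dia p, w2   [neg-and-rule on 15 (branches; this branch)]
18. p, w3   [Dia-rule on 8: fresh world w3, w0Rw3]
19. not (Dia not p and not Dia p), w3   [neg-Dia-rule on 3 via w0Rw3]
20. Dia not p, w3   [Box-rule on 4 via w0Rw3]
21. Dia p, w3   [neg-and-rule on 19 (branches; this branch)]
22. not p, w4   [Dia-rule on 11: fresh world w4, w1Rw4]
23. not (Dia not p and not Dia p), w4   [neg-Dia-rule on 3 via w0Rw4]
24. Dia not p, w4   [Box-rule on 4 via w0Rw4]
25. Dia p, w4   [neg-and-rule on 23 (branches; this branch)]
26. p, w5   [Dia-rule on 13: fresh world w5, w1Rw5]
27. not (Dia not p and not Dia p), w5   [neg-Dia-rule on 3 via w0Rw5]
28. Dia not p, w5   [Box-rule on 4 via w0Rw5]
29. not p, w5   [neg-Dia-rule on 9 via w1Rw5]
Accessibility: w0Rw0, w0Rw1, w0Rw2, w0Rw3, w0Rw4, w0Rw5, w1Rw1, w1Rw4, w1Rw5, w2Rw2, w3Rw3, w4Rw4, w5Rw5
Branch closes: p and not p both at w5.
Every branch closes; the branch above is one of them.

Unsatisfiable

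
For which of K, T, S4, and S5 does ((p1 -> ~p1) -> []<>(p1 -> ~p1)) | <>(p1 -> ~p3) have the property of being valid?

T-tableau for the negation ~(((p1 -> ~p1) -> []<>(p1 -> ~p1)) | <>(p1 -> ~p3)):
1. ~(((p1 -> ~p1) -> []<>(p1 -> ~p1)) | <>(p1 -> ~p3)), u
2. ~((p1 -> ~p1) -> []<>(p1 -> ~p1)), u   [~|-rule on 1]
3. ~<>(p1 -> ~p3), u   [~|-rule on 1]
4. p1 -> ~p1, u   [~->-rule on 2]
5. ~[]<>(p1 -> ~p1), u   [~->-rule on 2]
6. ~(p1 -> ~p3), u   [~<>-rule on 3 via uRu]
7. p1, u   [~->-rule on 6]
8. p3, u   [~->-rule on 6]
9. ~p1, u   [->-rule on 4 (branches; this branch)]
Accessibility: uRu
Branch closes: p1 and ~p1 both at u.
Every branch closes (one shown): valid in T, hence also in S4, S5 (every theorem of T is a theorem of S4 and S5).
K-tableau for the negation ~(((p1 -> ~p1) -> []<>(p1 -> ~p1)) | <>(p1 -> ~p3)):
1. ~(((p1 -> ~p1) -> []<>(p1 -> ~p1)) | <>(p1 -> ~p3)), u
2. ~((p1 -> ~p1) -> []<>(p1 -> ~p1)), u   [~|-rule on 1]
3. ~<>(p1 -> ~p3), u   [~|-rule on 1]
4. p1 -> ~p1, u   [~->-rule on 2]
5. ~[]<>(p1 -> ~p1), u   [~->-rule on 2]
6. ~p1, u   [->-rule on 4 (branches; this branch)]
7. ~<>(p1 -> ~p1), v   [~[]-rule on 5: fresh world v, uRv]
8. ~(p1 -> ~p3), v   [~<>-rule on 3 via uRv]
9. p1, v   [~->-rule on 8]
10. p3, v   [~->-rule on 8]
Accessibility: uRv
Complete open branch: countermodel on a K-frame, so not valid in K.

T, S4, S5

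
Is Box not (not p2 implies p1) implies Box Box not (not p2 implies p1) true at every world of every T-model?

Not valid

Tableau for the negation not (Box not (not p2 implies p1) implies Box Box not (not p2 implies p1)):
1. not (Box not (not p2 implies p1) implies Box Box not (not p2 implies p1)), w0
2. Box not (not p2 implies p1), w0
3. not Box Box not (not p2 implies p1), w0
4. not (not p2 implies p1), w0
5. not p2, w0
6. not p1, w0
7. not Box not (not p2 implies p1), w1
8. not (not p2 implies p1), w1
9. not p2, w1
10. not p1, w1
11. not p2 implies p1, w2
12. p1, w2
Accessibility: w0Rw0, w0Rw1, w1Rw1, w1Rw2, w2Rw2
The negation has an open branch (countermodel exists).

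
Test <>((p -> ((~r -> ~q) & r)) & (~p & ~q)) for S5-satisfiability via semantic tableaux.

1. <>((p -> ((~r -> ~q) & r)) & (~p & ~q)), 0
2. (p -> ((~r -> ~q) & r)) & (~p & ~q), 1   [<>-rule on 1: fresh world 1, 0R1]
3. p -> ((~r -> ~q) & r), 1   [&-rule on 2]
4. ~p & ~q, 1   [&-rule on 2]
5. ~p, 1   [&-rule on 4]
6. ~q, 1   [&-rule on 4]
7. (~r -> ~q) & r, 1   [->-rule on 3 (branches; this branch)]
8. ~r -> ~q, 1   [&-rule on 7]
9. r, 1   [&-rule on 7]
Accessibility: 0R0, 0R1, 1R0, 1R1

Yes, satisfiable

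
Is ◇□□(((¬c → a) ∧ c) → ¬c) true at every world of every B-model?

Tableau for the negation ¬◇□□(((¬c → a) ∧ c) → ¬c):
1. ¬◇□□(((¬c → a) ∧ c) → ¬c), 0
2. ¬□□(((¬c → a) ∧ c) → ¬c), 0   [¬◇-rule on 1 via 0R0]
3. ¬□(((¬c → a) ∧ c) → ¬c), 1   [¬□-rule on 2: fresh world 1, 0R1]
4. ¬□□(((¬c → a) ∧ c) → ¬c), 1   [¬◇-rule on 1 via 0R1]
5. ¬(((¬c → a) ∧ c) → ¬c), 2   [¬□-rule on 3: fresh world 2, 1R2]
6. (¬c → a) ∧ c, 2   [¬→-rule on 5]
7. c, 2   [¬→-rule on 5]
8. ¬c → a, 2   [∧-rule on 6]
9. a, 2   [→-rule on 8 (branches; this branch)]
10. ¬□(((¬c → a) ∧ c) → ¬c), 3   [¬□-rule on 4: fresh world 3, 1R3]
11. ¬(((¬c → a) ∧ c) → ¬c), 4   [¬□-rule on 10: fresh world 4, 3R4]
12. (¬c → a) ∧ c, 4   [¬→-rule on 11]
13. c, 4   [¬→-rule on 11]
14. ¬c → a, 4   [∧-rule on 12]
15. a, 4   [→-rule on 14 (branches; this branch)]
Accessibility: 0R0, 0R1, 1R0, 1R1, 1R2, 1R3, 2R1, 2R2, 3R1, 3R3, 3R4, 4R3, 4R4
The negation has an open branch (countermodel exists).

Not valid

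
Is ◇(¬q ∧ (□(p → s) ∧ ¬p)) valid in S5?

No, not valid

Tableau for the negation ¬◇(¬q ∧ (□(p → s) ∧ ¬p)):
1. ¬◇(¬q ∧ (□(p → s) ∧ ¬p)), u
2. ¬(¬q ∧ (□(p → s) ∧ ¬p)), u
3. ¬(□(p → s) ∧ ¬p), u
4. p, u
Accessibility: uRu
The negation has an open branch (countermodel exists).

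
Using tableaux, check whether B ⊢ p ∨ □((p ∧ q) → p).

Tableau for the negation ¬(p ∨ □((p ∧ q) → p)):
1. ¬(p ∨ □((p ∧ q) → p)), 0
2. ¬p, 0   [¬∨-rule on 1]
3. ¬□((p ∧ q) → p), 0   [¬∨-rule on 1]
4. ¬((p ∧ q) → p), 1   [¬□-rule on 3: fresh world 1, 0R1]
5. p ∧ q, 1   [¬→-rule on 4]
6. ¬p, 1   [¬→-rule on 4]
7. p, 1   [∧-rule on 5]
8. q, 1   [∧-rule on 5]
Accessibility: 0R0, 0R1, 1R0, 1R1
Branch closes: p and ¬p both at 1.
All branches of the negation close; one closing branch shown above.

Valid in B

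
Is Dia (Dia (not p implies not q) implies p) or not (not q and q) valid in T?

Valid in T

Tableau for the negation not (Dia (Dia (not p implies not q) implies p) or not (not q and q)):
1. not (Dia (Dia (not p implies not q) implies p) or not (not q and q)), u
2. not Dia (Dia (not p implies not q) implies p), u
3. not q and q, u
4. not q, u
5. q, u
Accessibility: uRu
Branch closes: q and not q both at u.
All branches of the negation close; one closing branch shown above.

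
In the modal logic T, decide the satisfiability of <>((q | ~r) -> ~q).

1. <>((q | ~r) -> ~q), u
2. (q | ~r) -> ~q, v
3. ~q, v
Accessibility: uRu, uRv, vRv

Satisfiable (open branch found)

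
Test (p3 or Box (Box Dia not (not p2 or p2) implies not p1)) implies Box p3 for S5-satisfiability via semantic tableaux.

Satisfiable (open branch found)

1. (p3 or Box (Box Dia not (not p2 or p2) implies not p1)) implies Box p3, u
2. Box p3, u
3. p3, u
Accessibility: uRu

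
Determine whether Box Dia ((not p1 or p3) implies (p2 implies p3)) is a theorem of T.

No, not valid

Tableau for the negation not Box Dia ((not p1 or p3) implies (p2 implies p3)):
1. not Box Dia ((not p1 or p3) implies (p2 implies p3)), u
2. not Dia ((not p1 or p3) implies (p2 implies p3)), v
3. not ((not p1 or p3) implies (p2 implies p3)), v
4. not p1 or p3, v
5. not (p2 implies p3), v
6. p2, v
7. not p3, v
8. not p1, v
Accessibility: uRu, uRv, vRv
The negation has an open branch (countermodel exists).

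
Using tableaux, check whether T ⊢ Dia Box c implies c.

Tableau for the negation not (Dia Box c implies c):
1. not (Dia Box c implies c), w0
2. Dia Box c, w0
3. not c, w0
4. Box c, w1
5. c, w1
Accessibility: w0Rw0, w0Rw1, w1Rw1
The negation has an open branch (countermodel exists).

Not valid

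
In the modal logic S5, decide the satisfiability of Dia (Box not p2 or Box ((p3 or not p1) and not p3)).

Yes, satisfiable

1. Dia (Box not p2 or Box ((p3 or not p1) and not p3)), u
2. Box not p2 or Box ((p3 or not p1) and not p3), v   [Dia-rule on 1: fresh world v, uRv]
3. Box ((p3 or not p1) and not p3), v   [or-rule on 2 (branches; this branch)]
4. (p3 or not p1) and not p3, u   [Box-rule on 3 via vRu]
5. p3 or not p1, u   [and-rule on 4]
6. not p3, u   [and-rule on 4]
7. (p3 or not p1) and not p3, v   [Box-rule on 3 via vRv]
8. p3 or not p1, v   [and-rule on 7]
9. not p3, v   [and-rule on 7]
10. not p1, u   [or-rule on 5 (branches; this branch)]
11. not p1, v   [or-rule on 8 (branches; this branch)]
Accessibility: uRu, uRv, vRu, vRv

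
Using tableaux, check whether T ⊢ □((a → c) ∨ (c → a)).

Tableau for the negation ¬□((a → c) ∨ (c → a)):
1. ¬□((a → c) ∨ (c → a)), u
2. ¬((a → c) ∨ (c → a)), v
3. ¬(a → c), v
4. ¬(c → a), v
5. a, v
6. ¬c, v
7. c, v
8. ¬a, v
Accessibility: uRu, uRv, vRv
Branch closes: c and ¬c both at v.
Every branch of the negation's tableau closes; the branch above is one of them.

Valid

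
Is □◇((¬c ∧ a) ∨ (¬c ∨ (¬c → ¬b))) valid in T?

Tableau for the negation ¬□◇((¬c ∧ a) ∨ (¬c ∨ (¬c → ¬b))):
1. ¬□◇((¬c ∧ a) ∨ (¬c ∨ (¬c → ¬b))), w0
2. ¬◇((¬c ∧ a) ∨ (¬c ∨ (¬c → ¬b))), w1   [¬□-rule on 1: fresh world w1, w0Rw1]
3. ¬((¬c ∧ a) ∨ (¬c ∨ (¬c → ¬b))), w1   [¬◇-rule on 2 via w1Rw1]
4. ¬(¬c ∧ a), w1   [¬∨-rule on 3]
5. ¬(¬c ∨ (¬c → ¬b)), w1   [¬∨-rule on 3]
6. c, w1   [¬∨-rule on 5]
7. ¬(¬c → ¬b), w1   [¬∨-rule on 5]
8. ¬c, w1   [¬→-rule on 7]
9. b, w1   [¬→-rule on 7]
Accessibility: w0Rw0, w0Rw1, w1Rw1
Branch closes: c and ¬c both at w1.
Every branch of the negation's tableau closes; the branch above is one of them.

Yes, valid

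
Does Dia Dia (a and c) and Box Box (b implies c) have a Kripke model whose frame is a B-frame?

Satisfiable

1. Dia Dia (a and c) and Box Box (b implies c), 0
2. Dia Dia (a and c), 0
3. Box Box (b implies c), 0
4. Box (b implies c), 0
5. b implies c, 0
6. c, 0
7. Dia (a and c), 1
8. Box (b implies c), 1
9. b implies c, 1
10. c, 1
11. a and c, 2
12. a, 2
13. c, 2
14. b implies c, 2
Accessibility: 0R0, 0R1, 1R0, 1R1, 1R2, 2R1, 2R2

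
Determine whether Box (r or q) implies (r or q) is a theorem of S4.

Valid

Tableau for the negation not (Box (r or q) implies (r or q)):
1. not (Box (r or q) implies (r or q)), 0
2. Box (r or q), 0   [neg-implies-rule on 1]
3. not (r or q), 0   [neg-implies-rule on 1]
4. not r, 0   [neg-or-rule on 3]
5. not q, 0   [neg-or-rule on 3]
6. r or q, 0   [Box-rule on 2 via 0R0]
7. q, 0   [or-rule on 6 (branches; this branch)]
Accessibility: 0R0
Branch closes: q and not q both at 0.
All branches of the negation close; one closing branch shown above.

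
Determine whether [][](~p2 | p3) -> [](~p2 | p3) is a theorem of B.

Yes, valid

Tableau for the negation ~([][](~p2 | p3) -> [](~p2 | p3)):
1. ~([][](~p2 | p3) -> [](~p2 | p3)), 0
2. [][](~p2 | p3), 0
3. ~[](~p2 | p3), 0
4. [](~p2 | p3), 0
5. ~p2 | p3, 0
6. p3, 0
7. ~(~p2 | p3), 1
8. p2, 1
9. ~p3, 1
10. [](~p2 | p3), 1
11. ~p2 | p3, 1
12. p3, 1
Accessibility: 0R0, 0R1, 1R0, 1R1
Branch closes: p3 and ~p3 both at 1.
All branches of the negation close; one closing branch shown above.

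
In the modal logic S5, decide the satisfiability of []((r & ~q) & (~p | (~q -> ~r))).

1. []((r & ~q) & (~p | (~q -> ~r))), 0
2. (r & ~q) & (~p | (~q -> ~r)), 0
3. r & ~q, 0
4. ~p | (~q -> ~r), 0
5. r, 0
6. ~q, 0
7. ~p, 0
Accessibility: 0R0

Satisfiable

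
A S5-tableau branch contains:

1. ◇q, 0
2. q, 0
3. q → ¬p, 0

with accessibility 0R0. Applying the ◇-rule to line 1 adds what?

a fresh world 1 with 0R1, and q at 1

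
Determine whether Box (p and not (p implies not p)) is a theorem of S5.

Tableau for the negation not Box (p and not (p implies not p)):
1. not Box (p and not (p implies not p)), w0
2. not (p and not (p implies not p)), w1   [neg-Box-rule on 1: fresh world w1, w0Rw1]
3. p implies not p, w1   [neg-and-rule on 2 (branches; this branch)]
4. not p, w1   [implies-rule on 3 (branches; this branch)]
Accessibility: w0Rw0, w0Rw1, w1Rw0, w1Rw1
The negation has an open branch (countermodel exists).

No, not valid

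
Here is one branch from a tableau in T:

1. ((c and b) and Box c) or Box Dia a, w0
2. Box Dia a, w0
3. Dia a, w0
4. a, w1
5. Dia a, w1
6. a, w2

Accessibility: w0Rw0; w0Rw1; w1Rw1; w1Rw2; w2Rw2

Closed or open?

No atom appears with both signs at the same world.

No, open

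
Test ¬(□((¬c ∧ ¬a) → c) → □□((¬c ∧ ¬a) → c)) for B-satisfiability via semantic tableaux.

Satisfiable

1. ¬(□((¬c ∧ ¬a) → c) → □□((¬c ∧ ¬a) → c)), 0
2. □((¬c ∧ ¬a) → c), 0   [¬→-rule on 1]
3. ¬□□((¬c ∧ ¬a) → c), 0   [¬→-rule on 1]
4. (¬c ∧ ¬a) → c, 0   [□-rule on 2 via 0R0]
5. c, 0   [→-rule on 4 (branches; this branch)]
6. ¬□((¬c ∧ ¬a) → c), 1   [¬□-rule on 3: fresh world 1, 0R1]
7. (¬c ∧ ¬a) → c, 1   [□-rule on 2 via 0R1]
8. c, 1   [→-rule on 7 (branches; this branch)]
9. ¬((¬c ∧ ¬a) → c), 2   [¬□-rule on 6: fresh world 2, 1R2]
10. ¬c ∧ ¬a, 2   [¬→-rule on 9]
11. ¬c, 2   [¬→-rule on 9]
12. ¬a, 2   [∧-rule on 10]
Accessibility: 0R0, 0R1, 1R0, 1R1, 1R2, 2R1, 2R2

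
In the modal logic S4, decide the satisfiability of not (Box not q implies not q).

Unsatisfiable

1. not (Box not q implies not q), u
2. Box not q, u
3. q, u
4. not q, u
Accessibility: uRu
Branch closes: q and not q both at u.
(One branch shown.) All branches close.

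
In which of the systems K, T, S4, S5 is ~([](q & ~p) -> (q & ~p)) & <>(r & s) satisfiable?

K-tableau for the formula:
1. ~([](q & ~p) -> (q & ~p)) & <>(r & s), 0
2. ~([](q & ~p) -> (q & ~p)), 0   [&-rule on 1]
3. <>(r & s), 0   [&-rule on 1]
4. [](q & ~p), 0   [~->-rule on 2]
5. ~(q & ~p), 0   [~->-rule on 2]
6. p, 0   [~&-rule on 5 (branches; this branch)]
7. r & s, 1   [<>-rule on 3: fresh world 1, 0R1]
8. r, 1   [&-rule on 7]
9. s, 1   [&-rule on 7]
10. q & ~p, 1   [[]-rule on 4 via 0R1]
11. q, 1   [&-rule on 10]
12. ~p, 1   [&-rule on 10]
Accessibility: 0R1
Complete open branch: satisfiable in K.
T-tableau for the formula:
1. ~([](q & ~p) -> (q & ~p)) & <>(r & s), 0
2. ~([](q & ~p) -> (q & ~p)), 0   [&-rule on 1]
3. <>(r & s), 0   [&-rule on 1]
4. [](q & ~p), 0   [~->-rule on 2]
5. ~(q & ~p), 0   [~->-rule on 2]
6. q & ~p, 0   [[]-rule on 4 via 0R0]
7. q, 0   [&-rule on 6]
8. ~p, 0   [&-rule on 6]
9. p, 0   [~&-rule on 5 (branches; this branch)]
Accessibility: 0R0
Branch closes: p and ~p both at 0.
Every branch closes (one shown): unsatisfiable in T, hence also in S4, S5 (every S4/S5-frame is a T-frame).

K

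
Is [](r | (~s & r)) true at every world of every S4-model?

Not valid

Tableau for the negation ~[](r | (~s & r)):
1. ~[](r | (~s & r)), 0
2. ~(r | (~s & r)), 1
3. ~r, 1
4. ~(~s & r), 1
Accessibility: 0R0, 0R1, 1R1
The negation has an open branch (countermodel exists).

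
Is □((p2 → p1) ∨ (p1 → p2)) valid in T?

Valid

Tableau for the negation ¬□((p2 → p1) ∨ (p1 → p2)):
1. ¬□((p2 → p1) ∨ (p1 → p2)), w0
2. ¬((p2 → p1) ∨ (p1 → p2)), w1   [¬□-rule on 1: fresh world w1, w0Rw1]
3. ¬(p2 → p1), w1   [¬∨-rule on 2]
4. ¬(p1 → p2), w1   [¬∨-rule on 2]
5. p2, w1   [¬→-rule on 3]
6. ¬p1, w1   [¬→-rule on 3]
7. p1, w1   [¬→-rule on 4]
8. ¬p2, w1   [¬→-rule on 4]
Accessibility: w0Rw0, w0Rw1, w1Rw1
Branch closes: p1 and ¬p1 both at w1.
Every branch of the negation's tableau closes; the branch above is one of them.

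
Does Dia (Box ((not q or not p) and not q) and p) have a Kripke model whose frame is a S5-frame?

Satisfiable (open branch found)

1. Dia (Box ((not q or not p) and not q) and p), 0
2. Box ((not q or not p) and not q) and p, 1
3. Box ((not q or not p) and not q), 1
4. p, 1
5. (not q or not p) and not q, 0
6. not q or not p, 0
7. not q, 0
8. (not q or not p) and not q, 1
9. not q or not p, 1
10. not q, 1
11. not p, 0
Accessibility: 0R0, 0R1, 1R0, 1R1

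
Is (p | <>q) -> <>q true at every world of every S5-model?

No, not valid

Tableau for the negation ~((p | <>q) -> <>q):
1. ~((p | <>q) -> <>q), 0
2. p | <>q, 0
3. ~<>q, 0
4. ~q, 0
5. p, 0
Accessibility: 0R0
The negation has an open branch (countermodel exists).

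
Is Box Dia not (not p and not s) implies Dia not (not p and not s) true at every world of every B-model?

Valid

Tableau for the negation not (Box Dia not (not p and not s) implies Dia not (not p and not s)):
1. not (Box Dia not (not p and not s) implies Dia not (not p and not s)), 0
2. Box Dia not (not p and not s), 0
3. not Dia not (not p and not s), 0
4. Dia not (not p and not s), 0
5. not p and not s, 0
6. not p, 0
7. not s, 0
8. not (not p and not s), 1
9. Dia not (not p and not s), 1
10. not p and not s, 1
11. not p, 1
12. not s, 1
13. s, 1
Accessibility: 0R0, 0R1, 1R0, 1R1
Branch closes: s and not s both at 1.
All branches of the negation close; one closing branch shown above.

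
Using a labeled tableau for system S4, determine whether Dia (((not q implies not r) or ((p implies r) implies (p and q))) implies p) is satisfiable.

Yes, satisfiable

1. Dia (((not q implies not r) or ((p implies r) implies (p and q))) implies p), 0
2. ((not q implies not r) or ((p implies r) implies (p and q))) implies p, 1
3. p, 1
Accessibility: 0R0, 0R1, 1R1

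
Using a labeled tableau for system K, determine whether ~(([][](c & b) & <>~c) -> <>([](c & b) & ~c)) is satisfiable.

Unsatisfiable (every branch closes)

1. ~(([][](c & b) & <>~c) -> <>([](c & b) & ~c)), 0
2. [][](c & b) & <>~c, 0   [~->-rule on 1]
3. ~<>([](c & b) & ~c), 0   [~->-rule on 1]
4. [][](c & b), 0   [&-rule on 2]
5. <>~c, 0   [&-rule on 2]
6. ~c, 1   [<>-rule on 5: fresh world 1, 0R1]
7. ~([](c & b) & ~c), 1   [~<>-rule on 3 via 0R1]
8. [](c & b), 1   [[]-rule on 4 via 0R1]
9. ~[](c & b), 1   [~&-rule on 7 (branches; this branch)]
10. ~(c & b), 2   [~[]-rule on 9: fresh world 2, 1R2]
11. c & b, 2   [[]-rule on 8 via 1R2]
12. c, 2   [&-rule on 11]
13. b, 2   [&-rule on 11]
14. ~b, 2   [~&-rule on 10 (branches; this branch)]
Accessibility: 0R1, 1R2
Branch closes: b and ~b both at 2.
(One branch shown.) All branches close.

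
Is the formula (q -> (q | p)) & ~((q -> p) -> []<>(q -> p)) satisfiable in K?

1. (q -> (q | p)) & ~((q -> p) -> []<>(q -> p)), 0
2. q -> (q | p), 0
3. ~((q -> p) -> []<>(q -> p)), 0
4. q -> p, 0
5. ~[]<>(q -> p), 0
6. q | p, 0
7. p, 0
8. ~<>(q -> p), 1
Accessibility: 0R1

Yes, satisfiable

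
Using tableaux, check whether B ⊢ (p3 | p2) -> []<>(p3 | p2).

Valid in B

Tableau for the negation ~((p3 | p2) -> []<>(p3 | p2)):
1. ~((p3 | p2) -> []<>(p3 | p2)), w0
2. p3 | p2, w0
3. ~[]<>(p3 | p2), w0
4. p2, w0
5. ~<>(p3 | p2), w1
6. ~(p3 | p2), w0
7. ~p3, w0
8. ~p2, w0
Accessibility: w0Rw0, w0Rw1, w1Rw0, w1Rw1
Branch closes: p2 and ~p2 both at w0.
All branches of the negation close; one closing branch shown above.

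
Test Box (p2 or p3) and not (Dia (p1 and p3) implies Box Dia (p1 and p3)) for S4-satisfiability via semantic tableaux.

1. Box (p2 or p3) and not (Dia (p1 and p3) implies Box Dia (p1 and p3)), u
2. Box (p2 or p3), u
3. not (Dia (p1 and p3) implies Box Dia (p1 and p3)), u
4. Dia (p1 and p3), u
5. not Box Dia (p1 and p3), u
6. p2 or p3, u
7. p3, u
8. p1 and p3, v
9. p1, v
10. p3, v
11. p2 or p3, v
12. not Dia (p1 and p3), w
13. p2 or p3, w
14. not (p1 and p3), w
15. p3, w
16. not p1, w
Accessibility: uRu, uRv, uRw, vRv, wRw

Satisfiable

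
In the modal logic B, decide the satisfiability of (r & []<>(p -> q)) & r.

Yes, satisfiable

1. (r & []<>(p -> q)) & r, 0
2. r & []<>(p -> q), 0
3. r, 0
4. []<>(p -> q), 0
5. <>(p -> q), 0
6. p -> q, 1
7. <>(p -> q), 1
8. q, 1
9. p -> q, 2
10. q, 2
Accessibility: 0R0, 0R1, 1R0, 1R1, 1R2, 2R1, 2R2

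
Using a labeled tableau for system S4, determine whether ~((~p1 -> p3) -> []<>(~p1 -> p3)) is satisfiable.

Satisfiable (open branch found)

1. ~((~p1 -> p3) -> []<>(~p1 -> p3)), 0
2. ~p1 -> p3, 0   [~->-rule on 1]
3. ~[]<>(~p1 -> p3), 0   [~->-rule on 1]
4. p3, 0   [->-rule on 2 (branches; this branch)]
5. ~<>(~p1 -> p3), 1   [~[]-rule on 3: fresh world 1, 0R1]
6. ~(~p1 -> p3), 1   [~<>-rule on 5 via 1R1]
7. ~p1, 1   [~->-rule on 6]
8. ~p3, 1   [~->-rule on 6]
Accessibility: 0R0, 0R1, 1R1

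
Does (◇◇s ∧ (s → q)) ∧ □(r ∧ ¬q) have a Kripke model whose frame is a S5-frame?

Satisfiable (open branch found)

1. (◇◇s ∧ (s → q)) ∧ □(r ∧ ¬q), w0
2. ◇◇s ∧ (s → q), w0
3. □(r ∧ ¬q), w0
4. ◇◇s, w0
5. s → q, w0
6. r ∧ ¬q, w0
7. r, w0
8. ¬q, w0
9. ¬s, w0
10. ◇s, w1
11. r ∧ ¬q, w1
12. r, w1
13. ¬q, w1
14. s, w2
15. r ∧ ¬q, w2
16. r, w2
17. ¬q, w2
Accessibility: w0Rw0, w0Rw1, w0Rw2, w1Rw0, w1Rw1, w1Rw2, w2Rw0, w2Rw1, w2Rw2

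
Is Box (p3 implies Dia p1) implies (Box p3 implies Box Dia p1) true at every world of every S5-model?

Tableau for the negation not (Box (p3 implies Dia p1) implies (Box p3 implies Box Dia p1)):
1. not (Box (p3 implies Dia p1) implies (Box p3 implies Box Dia p1)), 0
2. Box (p3 implies Dia p1), 0
3. not (Box p3 implies Box Dia p1), 0
4. Box p3, 0
5. not Box Dia p1, 0
6. p3 implies Dia p1, 0
7. p3, 0
8. Dia p1, 0
9. not Dia p1, 1
10. p3 implies Dia p1, 1
11. p3, 1
12. not p1, 0
13. not p1, 1
14. Dia p1, 1
15. p1, 2
16. p3 implies Dia p1, 2
17. p3, 2
18. not p1, 2
Accessibility: 0R0, 0R1, 0R2, 1R0, 1R1, 1R2, 2R0, 2R1, 2R2
Branch closes: p1 and not p1 both at 2.
All branches of the negation close; one closing branch shown above.

Yes, valid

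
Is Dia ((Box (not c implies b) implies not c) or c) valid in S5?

Valid

Tableau for the negation not Dia ((Box (not c implies b) implies not c) or c):
1. not Dia ((Box (not c implies b) implies not c) or c), w0
2. not ((Box (not c implies b) implies not c) or c), w0
3. not (Box (not c implies b) implies not c), w0
4. not c, w0
5. Box (not c implies b), w0
6. c, w0
Accessibility: w0Rw0
Branch closes: c and not c both at w0.
All branches of the negation close; one closing branch shown above.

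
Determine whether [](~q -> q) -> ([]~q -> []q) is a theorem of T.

Tableau for the negation ~([](~q -> q) -> ([]~q -> []q)):
1. ~([](~q -> q) -> ([]~q -> []q)), 0
2. [](~q -> q), 0
3. ~([]~q -> []q), 0
4. []~q, 0
5. ~[]q, 0
6. ~q -> q, 0
7. ~q, 0
8. q, 0
Accessibility: 0R0
Branch closes: q and ~q both at 0.
Every branch of the negation's tableau closes; the branch above is one of them.

Valid in T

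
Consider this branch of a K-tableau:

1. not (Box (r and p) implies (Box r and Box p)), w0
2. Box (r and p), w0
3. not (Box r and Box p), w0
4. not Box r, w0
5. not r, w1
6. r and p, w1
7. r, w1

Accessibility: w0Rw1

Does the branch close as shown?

Both r and not r appear at w1.

Closed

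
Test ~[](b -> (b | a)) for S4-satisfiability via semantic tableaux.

1. ~[](b -> (b | a)), u
2. ~(b -> (b | a)), v
3. b, v
4. ~(b | a), v
5. ~b, v
6. ~a, v
Accessibility: uRu, uRv, vRv
Branch closes: b and ~b both at v.
All branches of the tableau close; one closing branch shown above.

Unsatisfiable (every branch closes)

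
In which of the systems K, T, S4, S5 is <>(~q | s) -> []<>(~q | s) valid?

S5

S4-tableau for the negation ~(<>(~q | s) -> []<>(~q | s)):
1. ~(<>(~q | s) -> []<>(~q | s)), u
2. <>(~q | s), u
3. ~[]<>(~q | s), u
4. ~q | s, v
5. s, v
6. ~<>(~q | s), w
7. ~(~q | s), w
8. q, w
9. ~s, w
Accessibility: uRu, uRv, uRw, vRv, wRw
Complete open branch: countermodel on an S4-frame, so not valid in S4, nor in K, T (the same frame is also a K-frame and a T-frame).
S5-tableau for the negation ~(<>(~q | s) -> []<>(~q | s)):
1. ~(<>(~q | s) -> []<>(~q | s)), u
2. <>(~q | s), u
3. ~[]<>(~q | s), u
4. ~q | s, v
5. s, v
6. ~<>(~q | s), w
7. ~(~q | s), u
8. q, u
9. ~s, u
10. ~(~q | s), v
11. q, v
12. ~s, v
Accessibility: uRu, uRv, uRw, vRu, vRv, vRw, wRu, wRv, wRw
Branch closes: s and ~s both at v.
Every branch closes (one shown): valid in S5.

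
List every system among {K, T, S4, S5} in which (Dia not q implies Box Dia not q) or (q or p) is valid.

S5

S4-tableau for the negation not ((Dia not q implies Box Dia not q) or (q or p)):
1. not ((Dia not q implies Box Dia not q) or (q or p)), w0
2. not (Dia not q implies Box Dia not q), w0   [neg-or-rule on 1]
3. not (q or p), w0   [neg-or-rule on 1]
4. Dia not q, w0   [neg-implies-rule on 2]
5. not Box Dia not q, w0   [neg-implies-rule on 2]
6. not q, w0   [neg-or-rule on 3]
7. not p, w0   [neg-or-rule on 3]
8. not q, w1   [Dia-rule on 4: fresh world w1, w0Rw1]
9. not Dia not q, w2   [neg-Box-rule on 5: fresh world w2, w0Rw2]
10. q, w2   [neg-Dia-rule on 9 via w2Rw2]
Accessibility: w0Rw0, w0Rw1, w0Rw2, w1Rw1, w2Rw2
Complete open branch: countermodel on an S4-frame, so not valid in S4, nor in K, T (the same frame is also a K-frame and a T-frame).
S5-tableau for the negation not ((Dia not q implies Box Dia not q) or (q or p)):
1. not ((Dia not q implies Box Dia not q) or (q or p)), w0
2. not (Dia not q implies Box Dia not q), w0   [neg-or-rule on 1]
3. not (q or p), w0   [neg-or-rule on 1]
4. Dia not q, w0   [neg-implies-rule on 2]
5. not Box Dia not q, w0   [neg-implies-rule on 2]
6. not q, w0   [neg-or-rule on 3]
7. not p, w0   [neg-or-rule on 3]
8. not q, w1   [Dia-rule on 4: fresh world w1, w0Rw1]
9. not Dia not q, w2   [neg-Box-rule on 5: fresh world w2, w0Rw2]
10. q, w0   [neg-Dia-rule on 9 via w2Rw0]
Accessibility: w0Rw0, w0Rw1, w0Rw2, w1Rw0, w1Rw1, w1Rw2, w2Rw0, w2Rw1, w2Rw2
Branch closes: q and not q both at w0.
Every branch closes (one shown): valid in S5.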